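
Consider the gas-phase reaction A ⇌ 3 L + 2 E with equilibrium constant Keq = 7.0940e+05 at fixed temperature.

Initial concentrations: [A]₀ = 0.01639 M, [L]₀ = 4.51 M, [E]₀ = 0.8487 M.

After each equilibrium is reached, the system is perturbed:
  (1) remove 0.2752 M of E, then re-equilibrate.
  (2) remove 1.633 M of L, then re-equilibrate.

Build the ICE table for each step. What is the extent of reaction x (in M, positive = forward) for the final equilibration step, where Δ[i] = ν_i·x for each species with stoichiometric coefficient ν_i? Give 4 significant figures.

Q₀ = 4031 vs Keq = 7.0940e+05 ⇒ Q<K, forward
Step 1:
                    A           L           E
  I           0.01639        4.51      0.8487
  C          -0.01629     0.04886     0.03257
  E        1.0373e-04       4.559      0.8813
  solve Keq expr → x = 0.01629; check Q = 7.0940e+05
Then remove 0.2752 M of E.
Step 2:
                    A           L           E
  I        1.0373e-04       4.559      0.6061
  C       -5.4646e-05  1.6394e-04  1.0929e-04
  E        4.9083e-05       4.559      0.6062
  solve Keq expr → x = 5.4646e-05; check Q = 7.0940e+05
Then remove 1.633 M of L.
Step 3:
                    A           L           E
  I        4.9083e-05       2.926      0.6062
  C       -3.6102e-05  1.0831e-04  7.2204e-05
  E        1.2981e-05       2.926      0.6063
  solve Keq expr → x = 3.6102e-05; check Q = 7.0940e+05

x = 3.6102e-05 M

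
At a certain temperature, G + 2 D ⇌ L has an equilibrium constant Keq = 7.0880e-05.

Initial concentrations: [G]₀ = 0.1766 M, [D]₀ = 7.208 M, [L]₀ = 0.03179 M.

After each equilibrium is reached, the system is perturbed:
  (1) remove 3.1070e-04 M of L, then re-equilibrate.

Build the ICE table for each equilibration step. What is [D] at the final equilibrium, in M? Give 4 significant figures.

[D]_eq = 7.269 M

Q₀ = 0.003465 vs Keq = 7.0880e-05 ⇒ Q>K, reverse
Step 1:
                    G           D           L
  Initial      0.1766       7.208     0.03179
  Change      0.03101     0.06202    -0.03101
  Equil        0.2076        7.27  7.7777e-04
  solve Keq expr → x = -0.03101; check Q = 7.0880e-05
Then remove 3.1070e-04 M of L.
Step 2:
                    G           D           L
  Initial      0.2076        7.27  4.6707e-04
  Change  -3.0941e-04 -6.1882e-04  3.0941e-04
  Equil        0.2073       7.269  7.7647e-04
  solve Keq expr → x = 3.0941e-04; check Q = 7.0880e-05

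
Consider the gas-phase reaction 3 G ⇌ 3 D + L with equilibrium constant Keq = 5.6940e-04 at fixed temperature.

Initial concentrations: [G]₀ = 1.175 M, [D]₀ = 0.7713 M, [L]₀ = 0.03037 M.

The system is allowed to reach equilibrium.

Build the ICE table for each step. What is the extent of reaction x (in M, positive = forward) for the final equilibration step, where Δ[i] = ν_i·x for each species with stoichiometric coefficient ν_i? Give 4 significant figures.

Q₀ = 0.00859 vs Keq = 5.6940e-04 ⇒ Q>K, reverse
Step 1:
                   G          D          L
  init         1.175     0.7713    0.03037
  Δ          0.08083   -0.08083   -0.02694
  eq           1.256     0.6905   0.003426
  solve Keq expr → x = -0.02694; check Q = 5.6940e-04

x = -0.02694 M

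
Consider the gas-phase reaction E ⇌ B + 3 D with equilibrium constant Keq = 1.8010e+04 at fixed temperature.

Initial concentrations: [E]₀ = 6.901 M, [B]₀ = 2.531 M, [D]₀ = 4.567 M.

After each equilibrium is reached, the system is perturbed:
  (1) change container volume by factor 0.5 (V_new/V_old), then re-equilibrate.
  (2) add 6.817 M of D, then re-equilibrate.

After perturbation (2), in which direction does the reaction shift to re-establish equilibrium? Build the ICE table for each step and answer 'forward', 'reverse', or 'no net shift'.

Direction: reverse

Q₀ = 34.94 vs Keq = 1.8010e+04 ⇒ Q<K, forward
Step 1:
                  E         B         D
  Initial     6.901     2.531     4.567
  Change      -4.54      4.54     13.62
  Equil       2.361     7.071     18.19
  solve Keq expr → x = 4.54; check Q = 1.8010e+04
Then change container volume by factor 0.5 (V_new/V_old).
Step 2:
                  E         B         D
  Initial     4.723     14.14     36.37
  Change      3.883    -3.883    -11.65
  Equil       8.606     10.26     24.72
  solve Keq expr → x = -3.883; check Q = 1.8010e+04
Then add 6.817 M of D.
Step 3:
                  E         B         D
  Initial     8.606     10.26     31.54
  Change      1.408    -1.408    -4.224
  Equil       10.01      8.85     27.31
  solve Keq expr → x = -1.408; check Q = 1.8010e+04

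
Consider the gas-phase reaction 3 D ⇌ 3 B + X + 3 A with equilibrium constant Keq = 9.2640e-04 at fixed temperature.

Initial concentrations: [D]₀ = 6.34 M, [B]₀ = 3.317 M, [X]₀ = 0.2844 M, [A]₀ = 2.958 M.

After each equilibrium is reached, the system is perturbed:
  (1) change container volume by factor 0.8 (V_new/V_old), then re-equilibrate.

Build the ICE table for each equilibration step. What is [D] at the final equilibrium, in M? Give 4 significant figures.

Q₀ = 1.054 vs Keq = 9.2640e-04 ⇒ Q>K, reverse
Step 1:
                    D           B           X           A
  Initial        6.34       3.317      0.2844       2.958
  Change       0.8459     -0.8459      -0.282     -0.8459
  Equil         7.186       2.471    0.002418       2.112
  solve Keq expr → x = -0.282; check Q = 9.2640e-04
Then change container volume by factor 0.8 (V_new/V_old).
Step 2:
                    D           B           X           A
  Initial       8.982       3.089    0.003023        2.64
  Change     0.005305   -0.005305   -0.001768   -0.005305
  Equil         8.988       3.084    0.001254       2.635
  solve Keq expr → x = -0.001768; check Q = 9.2640e-04

[D]_eq = 8.988 M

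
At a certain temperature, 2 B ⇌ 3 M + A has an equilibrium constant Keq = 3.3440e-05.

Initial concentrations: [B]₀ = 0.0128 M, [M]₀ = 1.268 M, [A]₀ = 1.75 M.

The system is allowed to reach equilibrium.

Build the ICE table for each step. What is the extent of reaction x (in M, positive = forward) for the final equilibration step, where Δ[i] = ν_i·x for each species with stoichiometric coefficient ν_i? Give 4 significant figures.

Q₀ = 2.1776e+04 vs Keq = 3.3440e-05 ⇒ Q>K, reverse
Step 1:
                    B           M           A
  Initial      0.0128       1.268        1.75
  Change        0.828      -1.242      -0.414
  Equil        0.8408     0.02606       1.336
  solve Keq expr → x = -0.414; check Q = 3.3440e-05

x = -0.414 M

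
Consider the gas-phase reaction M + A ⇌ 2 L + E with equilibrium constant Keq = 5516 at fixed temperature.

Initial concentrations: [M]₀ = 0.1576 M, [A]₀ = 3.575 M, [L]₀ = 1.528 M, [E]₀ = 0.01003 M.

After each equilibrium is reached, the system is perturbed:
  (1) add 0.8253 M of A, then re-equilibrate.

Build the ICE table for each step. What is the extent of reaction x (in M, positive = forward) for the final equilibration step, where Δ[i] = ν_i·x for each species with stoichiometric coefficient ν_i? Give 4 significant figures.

Q₀ = 0.04156 vs Keq = 5516 ⇒ Q<K, forward
Step 1:
                  M         A         L         E
  I          0.1576     3.575     1.528   0.01003
  C         -0.1576   -0.1576    0.3151    0.1576
  E       3.0204e-05     3.417     1.843    0.1676
  solve Keq expr → x = 0.1576; check Q = 5516
Then add 0.8253 M of A.
Step 2:
                  M         A         L         E
  I       3.0204e-05     4.243     1.843    0.1676
  C       -5.8741e-06 -5.8741e-06 1.1748e-05 5.8741e-06
  E       2.4330e-05     4.243     1.843    0.1676
  solve Keq expr → x = 5.8741e-06; check Q = 5516

x = 5.8741e-06 M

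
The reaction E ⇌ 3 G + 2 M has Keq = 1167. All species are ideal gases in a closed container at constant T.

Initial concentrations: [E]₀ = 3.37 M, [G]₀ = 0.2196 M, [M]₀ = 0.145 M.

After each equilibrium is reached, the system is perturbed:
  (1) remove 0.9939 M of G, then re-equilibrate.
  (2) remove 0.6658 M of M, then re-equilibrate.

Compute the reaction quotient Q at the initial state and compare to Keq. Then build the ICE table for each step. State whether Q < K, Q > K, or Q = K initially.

Q₀ = 6.6070e-05 vs Keq = 1167 ⇒ Q<K, forward
Step 1:
                   E          G          M
  I             3.37     0.2196      0.145
  C           -1.709      5.126      3.417
  E            1.661      5.346      3.562
  solve Keq expr → x = 1.709; check Q = 1167
Then remove 0.9939 M of G.
Step 2:
                   E          G          M
  I            1.661      4.352      3.562
  C          -0.1684     0.5052     0.3368
  E            1.493      4.857      3.899
  solve Keq expr → x = 0.1684; check Q = 1167
Then remove 0.6658 M of M.
Step 3:
                   E          G          M
  I            1.493      4.857      3.233
  C          -0.1015     0.3044     0.2029
  E            1.391      5.161      3.436
  solve Keq expr → x = 0.1015; check Q = 1167

Q₀ = 6.6070e-05; Q < K (proceeds forward)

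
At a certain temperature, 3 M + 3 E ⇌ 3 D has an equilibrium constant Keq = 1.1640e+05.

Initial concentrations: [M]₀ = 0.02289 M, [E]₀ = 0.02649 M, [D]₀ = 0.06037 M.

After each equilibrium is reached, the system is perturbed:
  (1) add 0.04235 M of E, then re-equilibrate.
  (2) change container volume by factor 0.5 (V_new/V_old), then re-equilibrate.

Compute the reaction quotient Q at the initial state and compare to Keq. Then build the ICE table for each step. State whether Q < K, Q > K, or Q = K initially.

Q₀ = 9.8692e+05; Q > K (proceeds reverse)

Q₀ = 9.8692e+05 vs Keq = 1.1640e+05 ⇒ Q>K, reverse
Step 1:
                  M         E         D
  init      0.02289   0.02649   0.06037
  Δ        0.008084  0.008084 -0.008084
  eq        0.03097   0.03457   0.05229
  solve Keq expr → x = -0.002695; check Q = 1.1640e+05
Then add 0.04235 M of E.
Step 2:
                  M         E         D
  init      0.03097   0.07692   0.05229
  Δ        -0.01119  -0.01119   0.01119
  eq        0.01978   0.06573   0.06348
  solve Keq expr → x = 0.003731; check Q = 1.1640e+05
Then change container volume by factor 0.5 (V_new/V_old).
Step 3:
                  M         E         D
  init      0.03956    0.1315     0.127
  Δ        -0.01471  -0.01471   0.01471
  eq        0.02485    0.1168    0.1417
  solve Keq expr → x = 0.004903; check Q = 1.1640e+05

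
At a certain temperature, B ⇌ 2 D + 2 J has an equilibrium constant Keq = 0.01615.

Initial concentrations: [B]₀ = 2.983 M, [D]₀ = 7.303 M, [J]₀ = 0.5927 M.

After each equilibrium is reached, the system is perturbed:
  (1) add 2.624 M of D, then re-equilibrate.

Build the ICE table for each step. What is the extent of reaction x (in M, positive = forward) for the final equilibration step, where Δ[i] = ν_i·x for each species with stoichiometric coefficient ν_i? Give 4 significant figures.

Q₀ = 6.281 vs Keq = 0.01615 ⇒ Q>K, reverse
Step 1:
                  B         D         J
  I           2.983     7.303    0.5927
  C          0.2793   -0.5587   -0.5587
  E           3.262     6.744   0.03403
  solve Keq expr → x = -0.2793; check Q = 0.01615
Then add 2.624 M of D.
Step 2:
                  B         D         J
  I           3.262     9.368   0.03403
  C        0.004745  -0.00949  -0.00949
  E           3.267     9.359   0.02454
  solve Keq expr → x = -0.004745; check Q = 0.01615

x = -0.004745 M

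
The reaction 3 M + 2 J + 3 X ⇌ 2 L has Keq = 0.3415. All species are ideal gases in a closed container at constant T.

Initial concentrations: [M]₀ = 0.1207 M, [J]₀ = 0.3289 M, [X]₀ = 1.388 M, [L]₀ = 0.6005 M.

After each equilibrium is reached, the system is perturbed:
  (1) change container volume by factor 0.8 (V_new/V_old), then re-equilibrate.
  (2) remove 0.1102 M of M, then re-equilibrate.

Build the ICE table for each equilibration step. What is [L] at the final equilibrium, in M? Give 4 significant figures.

Q₀ = 708.9 vs Keq = 0.3415 ⇒ Q>K, reverse
Step 1:
                    M           J           X           L
  I            0.1207      0.3289       1.388      0.6005
  C            0.4096      0.2731      0.4096     -0.2731
  E            0.5303       0.602       1.798      0.3274
  solve Keq expr → x = -0.1365; check Q = 0.3415
Then change container volume by factor 0.8 (V_new/V_old).
Step 2:
                    M           J           X           L
  I            0.6629      0.7525       2.247      0.4093
  C           -0.1194    -0.07961     -0.1194     0.07961
  E            0.5435      0.6729       2.128      0.4889
  solve Keq expr → x = 0.03981; check Q = 0.3415
Then remove 0.1102 M of M.
Step 3:
                    M           J           X           L
  I            0.4333      0.6729       2.128      0.4889
  C            0.0536     0.03573      0.0536    -0.03573
  E            0.4869      0.7086       2.181      0.4532
  solve Keq expr → x = -0.01787; check Q = 0.3415

[L]_eq = 0.4532 M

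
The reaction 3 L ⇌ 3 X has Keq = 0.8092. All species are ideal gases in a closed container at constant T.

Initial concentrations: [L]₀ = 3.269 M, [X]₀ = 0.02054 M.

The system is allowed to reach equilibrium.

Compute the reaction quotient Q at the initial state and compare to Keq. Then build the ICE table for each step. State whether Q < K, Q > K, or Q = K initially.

Q₀ = 2.4806e-07; Q < K (proceeds forward)

Q₀ = 2.4806e-07 vs Keq = 0.8092 ⇒ Q<K, forward
Step 1:
                    L           X
  init          3.269     0.02054
  Δ            -1.566       1.566
  eq            1.703       1.587
  solve Keq expr → x = 0.5221; check Q = 0.8092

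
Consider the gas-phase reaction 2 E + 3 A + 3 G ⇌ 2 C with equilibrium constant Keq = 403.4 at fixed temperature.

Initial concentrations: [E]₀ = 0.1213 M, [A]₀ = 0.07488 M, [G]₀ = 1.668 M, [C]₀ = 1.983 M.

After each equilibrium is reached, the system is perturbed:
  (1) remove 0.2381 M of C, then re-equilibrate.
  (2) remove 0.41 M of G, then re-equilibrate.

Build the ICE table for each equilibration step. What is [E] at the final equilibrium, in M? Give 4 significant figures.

[E]_eq = 0.2703 M

Q₀ = 1.3716e+05 vs Keq = 403.4 ⇒ Q>K, reverse
Step 1:
                    E           A           G           C
  Initial      0.1213     0.07488       1.668       1.983
  Change       0.1321      0.1981      0.1981     -0.1321
  Equil        0.2534       0.273       1.866       1.851
  solve Keq expr → x = -0.06605; check Q = 403.4
Then remove 0.2381 M of C.
Step 2:
                    E           A           G           C
  Initial      0.2534       0.273       1.866       1.613
  Change    -0.009617    -0.01443    -0.01443    0.009617
  Equil        0.2438      0.2586       1.852       1.622
  solve Keq expr → x = 0.004808; check Q = 403.4
Then remove 0.41 M of G.
Step 3:
                    E           A           G           C
  Initial      0.2438      0.2586       1.442       1.622
  Change      0.02654      0.0398      0.0398    -0.02654
  Equil        0.2703      0.2984       1.482       1.596
  solve Keq expr → x = -0.01327; check Q = 403.4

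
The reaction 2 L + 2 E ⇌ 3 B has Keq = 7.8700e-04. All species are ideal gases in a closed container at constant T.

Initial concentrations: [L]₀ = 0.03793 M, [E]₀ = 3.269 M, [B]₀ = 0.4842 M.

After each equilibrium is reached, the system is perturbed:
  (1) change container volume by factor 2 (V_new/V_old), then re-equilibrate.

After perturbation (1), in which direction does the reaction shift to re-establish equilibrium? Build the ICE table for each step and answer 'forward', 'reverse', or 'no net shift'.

Q₀ = 7.384 vs Keq = 7.8700e-04 ⇒ Q>K, reverse
Step 1:
                  L         E         B
  Initial   0.03793     3.269    0.4842
  Change     0.2593    0.2593   -0.3889
  Equil      0.2972     3.528   0.09529
  solve Keq expr → x = -0.1296; check Q = 7.8700e-04
Then change container volume by factor 2 (V_new/V_old).
Step 2:
                  L         E         B
  Initial    0.1486     1.764   0.04765
  Change    0.00584   0.00584  -0.00876
  Equil      0.1544      1.77   0.03889
  solve Keq expr → x = -0.00292; check Q = 7.8700e-04

Direction: reverse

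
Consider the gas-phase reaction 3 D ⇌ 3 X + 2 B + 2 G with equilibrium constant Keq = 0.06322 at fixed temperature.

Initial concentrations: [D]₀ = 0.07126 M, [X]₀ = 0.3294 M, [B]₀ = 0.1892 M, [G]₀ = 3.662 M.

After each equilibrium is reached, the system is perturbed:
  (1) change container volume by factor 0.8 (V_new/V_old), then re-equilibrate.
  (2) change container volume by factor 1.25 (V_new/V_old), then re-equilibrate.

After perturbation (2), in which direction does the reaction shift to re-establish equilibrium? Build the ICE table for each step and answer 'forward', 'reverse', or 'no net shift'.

Direction: forward

Q₀ = 47.41 vs Keq = 0.06322 ⇒ Q>K, reverse
Step 1:
                    D           X           B           G
  init        0.07126      0.3294      0.1892       3.662
  Δ            0.1464     -0.1464    -0.09763    -0.09763
  eq           0.2177       0.183     0.09157       3.564
  solve Keq expr → x = -0.04882; check Q = 0.06322
Then change container volume by factor 0.8 (V_new/V_old).
Step 2:
                    D           X           B           G
  init         0.2721      0.2287      0.1145       4.455
  Δ           0.02395    -0.02395    -0.01597    -0.01597
  eq           0.2961      0.2047     0.09849       4.439
  solve Keq expr → x = -0.007983; check Q = 0.06322
Then change container volume by factor 1.25 (V_new/V_old).
Step 3:
                    D           X           B           G
  init         0.2369      0.1638      0.0788       3.552
  Δ          -0.01916     0.01916     0.01277     0.01277
  eq           0.2177       0.183     0.09157       3.564
  solve Keq expr → x = 0.006387; check Q = 0.06322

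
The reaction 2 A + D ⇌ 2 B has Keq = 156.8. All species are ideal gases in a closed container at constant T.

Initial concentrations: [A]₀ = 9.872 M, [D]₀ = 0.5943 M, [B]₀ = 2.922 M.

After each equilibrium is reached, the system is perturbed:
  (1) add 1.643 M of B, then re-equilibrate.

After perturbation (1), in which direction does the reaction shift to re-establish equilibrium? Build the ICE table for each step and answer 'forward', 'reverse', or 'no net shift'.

Direction: reverse

Q₀ = 0.1474 vs Keq = 156.8 ⇒ Q<K, forward
Step 1:
                    A           D           B
  Initial       9.872      0.5943       2.922
  Change       -1.186     -0.5929       1.186
  Equil         8.686    0.001426       4.108
  solve Keq expr → x = 0.5929; check Q = 156.8
Then add 1.643 M of B.
Step 2:
                    A           D           B
  Initial       8.686    0.001426       5.751
  Change     0.002729    0.001365   -0.002729
  Equil         8.689    0.002791       5.748
  solve Keq expr → x = -0.001365; check Q = 156.8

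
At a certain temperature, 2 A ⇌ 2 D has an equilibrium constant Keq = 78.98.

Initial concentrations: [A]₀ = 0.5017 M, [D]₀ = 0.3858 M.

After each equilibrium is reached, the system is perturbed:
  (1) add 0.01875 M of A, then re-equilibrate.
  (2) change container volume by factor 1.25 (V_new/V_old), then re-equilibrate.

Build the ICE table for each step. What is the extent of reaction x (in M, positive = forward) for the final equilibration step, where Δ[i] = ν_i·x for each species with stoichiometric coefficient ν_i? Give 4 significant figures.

x = 0 M

Q₀ = 0.5913 vs Keq = 78.98 ⇒ Q<K, forward
Step 1:
                  A         D
  init       0.5017    0.3858
  Δ         -0.4119    0.4119
  eq        0.08976    0.7977
  solve Keq expr → x = 0.206; check Q = 78.98
Then add 0.01875 M of A.
Step 2:
                  A         D
  init       0.1085    0.7977
  Δ        -0.01685   0.01685
  eq        0.09166    0.8146
  solve Keq expr → x = 0.008427; check Q = 78.98
Then change container volume by factor 1.25 (V_new/V_old).
Step 3:
                  A         D
  init      0.07333    0.6517
  Δ               0         0
  eq        0.07333    0.6517
  solve Keq expr → x = 0; check Q = 78.98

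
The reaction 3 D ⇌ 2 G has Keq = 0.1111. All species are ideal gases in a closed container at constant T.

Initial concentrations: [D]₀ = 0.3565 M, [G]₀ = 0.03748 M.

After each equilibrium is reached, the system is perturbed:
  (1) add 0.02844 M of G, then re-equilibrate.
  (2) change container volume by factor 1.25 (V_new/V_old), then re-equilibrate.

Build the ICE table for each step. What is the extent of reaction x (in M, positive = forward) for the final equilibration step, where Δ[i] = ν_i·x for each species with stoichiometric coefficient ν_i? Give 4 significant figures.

Q₀ = 0.031 vs Keq = 0.1111 ⇒ Q<K, forward
Step 1:
                    D           G
  init         0.3565     0.03748
  Δ          -0.03495      0.0233
  eq           0.3216     0.06078
  solve Keq expr → x = 0.01165; check Q = 0.1111
Then add 0.02844 M of G.
Step 2:
                    D           G
  init         0.3216     0.08922
  Δ           0.02973    -0.01982
  eq           0.3513      0.0694
  solve Keq expr → x = -0.00991; check Q = 0.1111
Then change container volume by factor 1.25 (V_new/V_old).
Step 3:
                    D           G
  init          0.281     0.05552
  Δ          0.006281   -0.004187
  eq           0.2873     0.05133
  solve Keq expr → x = -0.002094; check Q = 0.1111

x = -0.002094 M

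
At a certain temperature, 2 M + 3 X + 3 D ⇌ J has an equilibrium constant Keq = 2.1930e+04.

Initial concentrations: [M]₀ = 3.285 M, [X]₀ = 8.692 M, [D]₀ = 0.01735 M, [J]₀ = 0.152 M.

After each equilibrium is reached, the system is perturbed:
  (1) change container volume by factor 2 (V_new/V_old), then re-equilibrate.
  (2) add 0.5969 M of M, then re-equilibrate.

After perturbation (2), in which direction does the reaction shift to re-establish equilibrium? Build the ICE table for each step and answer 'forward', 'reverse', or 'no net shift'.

Direction: forward

Q₀ = 4.107 vs Keq = 2.1930e+04 ⇒ Q<K, forward
Step 1:
                   M          X          D          J
  Initial      3.285      8.692    0.01735      0.152
  Change    -0.01089   -0.01634   -0.01634   0.005447
  Equil        3.274      8.676   0.001008     0.1574
  solve Keq expr → x = 0.005447; check Q = 2.1930e+04
Then change container volume by factor 2 (V_new/V_old).
Step 2:
                   M          X          D          J
  Initial      1.637      4.338 5.0424e-04    0.07872
  Change    0.001351   0.002027   0.002027 -6.7570e-04
  Equil        1.638       4.34   0.002531    0.07805
  solve Keq expr → x = -6.7570e-04; check Q = 2.1930e+04
Then add 0.5969 M of M.
Step 3:
                   M          X          D          J
  Initial      2.235       4.34   0.002531    0.07805
  Change  -3.1448e-04 -4.7173e-04 -4.7173e-04 1.5724e-04
  Equil        2.235      4.339    0.00206    0.07821
  solve Keq expr → x = 1.5724e-04; check Q = 2.1930e+04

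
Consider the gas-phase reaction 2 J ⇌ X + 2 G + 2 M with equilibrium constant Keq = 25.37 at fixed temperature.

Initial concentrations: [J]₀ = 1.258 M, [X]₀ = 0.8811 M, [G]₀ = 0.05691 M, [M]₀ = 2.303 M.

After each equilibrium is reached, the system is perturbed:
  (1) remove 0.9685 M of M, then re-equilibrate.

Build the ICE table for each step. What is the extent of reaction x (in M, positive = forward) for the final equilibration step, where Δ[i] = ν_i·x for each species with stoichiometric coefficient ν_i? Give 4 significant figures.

Q₀ = 0.009564 vs Keq = 25.37 ⇒ Q<K, forward
Step 1:
                  J         X         G         M
  Initial     1.258    0.8811   0.05691     2.303
  Change    -0.7295    0.3648    0.7295    0.7295
  Equil      0.5285     1.246    0.7864     3.033
  solve Keq expr → x = 0.3648; check Q = 25.37
Then remove 0.9685 M of M.
Step 2:
                  J         X         G         M
  Initial    0.5285     1.246    0.7864     2.064
  Change   -0.09715   0.04858   0.09715   0.09715
  Equil      0.4313     1.294    0.8836     2.161
  solve Keq expr → x = 0.04858; check Q = 25.37

x = 0.04858 M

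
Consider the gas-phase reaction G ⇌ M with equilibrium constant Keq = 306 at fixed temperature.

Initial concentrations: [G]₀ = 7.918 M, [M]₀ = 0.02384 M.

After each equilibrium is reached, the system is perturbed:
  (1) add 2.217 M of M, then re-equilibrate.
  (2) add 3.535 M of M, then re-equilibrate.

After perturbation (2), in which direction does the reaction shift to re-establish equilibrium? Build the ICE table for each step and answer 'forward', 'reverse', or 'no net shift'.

Direction: reverse

Q₀ = 0.003011 vs Keq = 306 ⇒ Q<K, forward
Step 1:
                  G         M
  Initial     7.918   0.02384
  Change     -7.892     7.892
  Equil     0.02587     7.916
  solve Keq expr → x = 7.892; check Q = 306
Then add 2.217 M of M.
Step 2:
                  G         M
  Initial   0.02587     10.13
  Change   0.007221 -0.007221
  Equil     0.03309     10.13
  solve Keq expr → x = -0.007221; check Q = 306
Then add 3.535 M of M.
Step 3:
                  G         M
  Initial   0.03309     13.66
  Change    0.01151  -0.01151
  Equil     0.04461     13.65
  solve Keq expr → x = -0.01151; check Q = 306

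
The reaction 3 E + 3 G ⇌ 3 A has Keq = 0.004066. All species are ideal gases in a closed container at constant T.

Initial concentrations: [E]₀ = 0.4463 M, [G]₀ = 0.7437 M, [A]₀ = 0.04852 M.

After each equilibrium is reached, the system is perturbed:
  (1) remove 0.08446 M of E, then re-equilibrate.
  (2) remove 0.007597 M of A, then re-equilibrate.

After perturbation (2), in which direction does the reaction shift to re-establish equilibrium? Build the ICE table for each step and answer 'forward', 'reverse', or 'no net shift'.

Q₀ = 0.003124 vs Keq = 0.004066 ⇒ Q<K, forward
Step 1:
                   E          G          A
  Initial     0.4463     0.7437    0.04852
  Change   -0.003747  -0.003747   0.003747
  Equil       0.4426       0.74    0.05227
  solve Keq expr → x = 0.001249; check Q = 0.004066
Then remove 0.08446 M of E.
Step 2:
                   E          G          A
  Initial     0.3581       0.74    0.05227
  Change    0.008478   0.008478  -0.008478
  Equil       0.3666     0.7484    0.04379
  solve Keq expr → x = -0.002826; check Q = 0.004066
Then remove 0.007597 M of A.
Step 3:
                   E          G          A
  Initial     0.3666     0.7484    0.03619
  Change   -0.006455  -0.006455   0.006455
  Equil       0.3601      0.742    0.04265
  solve Keq expr → x = 0.002152; check Q = 0.004066

Direction: forward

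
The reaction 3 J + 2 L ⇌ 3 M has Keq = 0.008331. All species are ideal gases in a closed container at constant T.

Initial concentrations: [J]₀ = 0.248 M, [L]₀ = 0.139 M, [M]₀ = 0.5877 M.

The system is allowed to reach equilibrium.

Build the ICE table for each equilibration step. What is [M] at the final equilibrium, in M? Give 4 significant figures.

[M]_eq = 0.09123 M

Q₀ = 688.8 vs Keq = 0.008331 ⇒ Q>K, reverse
Step 1:
                   J          L          M
  init         0.248      0.139     0.5877
  Δ           0.4965      0.331    -0.4965
  eq          0.7445       0.47    0.09123
  solve Keq expr → x = -0.1655; check Q = 0.008331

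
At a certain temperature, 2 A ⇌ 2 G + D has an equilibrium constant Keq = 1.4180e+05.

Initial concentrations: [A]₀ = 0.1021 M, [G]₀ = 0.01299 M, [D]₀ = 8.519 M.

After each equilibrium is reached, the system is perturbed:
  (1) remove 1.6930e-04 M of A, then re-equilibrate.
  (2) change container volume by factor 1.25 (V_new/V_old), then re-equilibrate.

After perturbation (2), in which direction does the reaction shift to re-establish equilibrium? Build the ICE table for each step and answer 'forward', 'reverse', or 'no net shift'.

Q₀ = 0.1379 vs Keq = 1.4180e+05 ⇒ Q<K, forward
Step 1:
                  A         G         D
  init       0.1021   0.01299     8.519
  Δ         -0.1012    0.1012   0.05061
  eq      8.8780e-04    0.1142      8.57
  solve Keq expr → x = 0.05061; check Q = 1.4180e+05
Then remove 1.6930e-04 M of A.
Step 2:
                  A         G         D
  init    7.1850e-04    0.1142      8.57
  Δ       1.6799e-04 -1.6799e-04 -8.3995e-05
  eq      8.8649e-04     0.114      8.57
  solve Keq expr → x = -8.3995e-05; check Q = 1.4180e+05
Then change container volume by factor 1.25 (V_new/V_old).
Step 3:
                  A         G         D
  init    7.0919e-04   0.09123     6.856
  Δ       -7.4353e-05 7.4353e-05 3.7176e-05
  eq      6.3484e-04    0.0913     6.856
  solve Keq expr → x = 3.7176e-05; check Q = 1.4180e+05

Direction: forward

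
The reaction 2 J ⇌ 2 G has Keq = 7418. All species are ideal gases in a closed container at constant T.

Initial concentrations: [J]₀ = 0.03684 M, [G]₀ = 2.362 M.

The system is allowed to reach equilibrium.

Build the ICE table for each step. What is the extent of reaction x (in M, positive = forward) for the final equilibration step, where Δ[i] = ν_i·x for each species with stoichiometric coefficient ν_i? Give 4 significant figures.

Q₀ = 4111 vs Keq = 7418 ⇒ Q<K, forward
Step 1:
                    J           G
  init        0.03684       2.362
  Δ         -0.009308    0.009308
  eq          0.02753       2.371
  solve Keq expr → x = 0.004654; check Q = 7418

x = 0.004654 M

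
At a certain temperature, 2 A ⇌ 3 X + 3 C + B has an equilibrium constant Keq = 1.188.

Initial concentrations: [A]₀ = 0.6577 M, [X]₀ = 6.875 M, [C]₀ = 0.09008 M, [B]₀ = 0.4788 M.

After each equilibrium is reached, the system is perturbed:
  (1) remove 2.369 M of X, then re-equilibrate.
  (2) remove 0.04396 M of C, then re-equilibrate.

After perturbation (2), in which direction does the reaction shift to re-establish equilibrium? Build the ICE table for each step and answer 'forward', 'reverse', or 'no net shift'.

Direction: forward

Q₀ = 0.2629 vs Keq = 1.188 ⇒ Q<K, forward
Step 1:
                    A           X           C           B
  Initial      0.6577       6.875     0.09008      0.4788
  Change     -0.03398     0.05096     0.05096     0.01699
  Equil        0.6237       6.926       0.141      0.4958
  solve Keq expr → x = 0.01699; check Q = 1.188
Then remove 2.369 M of X.
Step 2:
                    A           X           C           B
  Initial      0.6237       4.557       0.141      0.4958
  Change     -0.03932     0.05898     0.05898     0.01966
  Equil        0.5844       4.616         0.2      0.5154
  solve Keq expr → x = 0.01966; check Q = 1.188
Then remove 0.04396 M of C.
Step 3:
                    A           X           C           B
  Initial      0.5844       4.616      0.1561      0.5154
  Change     -0.02371     0.03557     0.03557     0.01186
  Equil        0.5607       4.652      0.1916      0.5273
  solve Keq expr → x = 0.01186; check Q = 1.188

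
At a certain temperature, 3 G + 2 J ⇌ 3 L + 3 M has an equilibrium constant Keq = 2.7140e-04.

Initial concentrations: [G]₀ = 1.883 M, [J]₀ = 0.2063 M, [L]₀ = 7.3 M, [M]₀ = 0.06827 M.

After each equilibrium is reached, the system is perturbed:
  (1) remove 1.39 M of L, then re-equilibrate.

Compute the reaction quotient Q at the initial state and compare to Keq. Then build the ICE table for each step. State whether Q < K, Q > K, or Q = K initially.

Q₀ = 0.4356 vs Keq = 2.7140e-04 ⇒ Q>K, reverse
Step 1:
                   G          J          L          M
  I            1.883     0.2063        7.3    0.06827
  C          0.06142    0.04095   -0.06142   -0.06142
  E            1.944     0.2472      7.239   0.006851
  solve Keq expr → x = -0.02047; check Q = 2.7140e-04
Then remove 1.39 M of L.
Step 2:
                   G          J          L          M
  I            1.944     0.2472      5.849   0.006851
  C        -0.001595  -0.001063   0.001595   0.001595
  E            1.943     0.2462       5.85   0.008446
  solve Keq expr → x = 5.3157e-04; check Q = 2.7140e-04

Q₀ = 0.4356; Q > K (proceeds reverse)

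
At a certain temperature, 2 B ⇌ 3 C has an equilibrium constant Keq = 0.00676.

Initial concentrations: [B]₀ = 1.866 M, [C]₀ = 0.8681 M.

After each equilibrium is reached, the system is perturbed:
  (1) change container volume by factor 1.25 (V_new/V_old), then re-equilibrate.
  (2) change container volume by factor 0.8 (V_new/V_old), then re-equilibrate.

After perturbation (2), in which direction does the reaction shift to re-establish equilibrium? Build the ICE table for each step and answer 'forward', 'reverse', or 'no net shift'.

Direction: reverse

Q₀ = 0.1879 vs Keq = 0.00676 ⇒ Q>K, reverse
Step 1:
                   B          C
  init         1.866     0.8681
  Δ           0.3636    -0.5454
  eq            2.23     0.3227
  solve Keq expr → x = -0.1818; check Q = 0.00676
Then change container volume by factor 1.25 (V_new/V_old).
Step 2:
                   B          C
  init         1.784     0.2582
  Δ         -0.01243    0.01864
  eq           1.771     0.2768
  solve Keq expr → x = 0.006214; check Q = 0.00676
Then change container volume by factor 0.8 (V_new/V_old).
Step 3:
                   B          C
  init         2.214      0.346
  Δ          0.01553    -0.0233
  eq            2.23     0.3227
  solve Keq expr → x = -0.007767; check Q = 0.00676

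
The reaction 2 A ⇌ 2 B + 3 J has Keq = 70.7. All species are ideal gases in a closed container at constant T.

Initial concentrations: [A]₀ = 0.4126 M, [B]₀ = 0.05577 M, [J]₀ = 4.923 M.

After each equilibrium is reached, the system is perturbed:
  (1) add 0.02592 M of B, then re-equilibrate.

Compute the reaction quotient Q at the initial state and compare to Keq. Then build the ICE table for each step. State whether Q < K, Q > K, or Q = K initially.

Q₀ = 2.18; Q < K (proceeds forward)

Q₀ = 2.18 vs Keq = 70.7 ⇒ Q<K, forward
Step 1:
                  A         B         J
  init       0.4126   0.05577     4.923
  Δ         -0.1407    0.1407    0.2111
  eq         0.2719    0.1965     5.134
  solve Keq expr → x = 0.07037; check Q = 70.7
Then add 0.02592 M of B.
Step 2:
                  A         B         J
  init       0.2719    0.2224     5.134
  Δ         0.01429  -0.01429  -0.02143
  eq         0.2862    0.2081     5.113
  solve Keq expr → x = -0.007145; check Q = 70.7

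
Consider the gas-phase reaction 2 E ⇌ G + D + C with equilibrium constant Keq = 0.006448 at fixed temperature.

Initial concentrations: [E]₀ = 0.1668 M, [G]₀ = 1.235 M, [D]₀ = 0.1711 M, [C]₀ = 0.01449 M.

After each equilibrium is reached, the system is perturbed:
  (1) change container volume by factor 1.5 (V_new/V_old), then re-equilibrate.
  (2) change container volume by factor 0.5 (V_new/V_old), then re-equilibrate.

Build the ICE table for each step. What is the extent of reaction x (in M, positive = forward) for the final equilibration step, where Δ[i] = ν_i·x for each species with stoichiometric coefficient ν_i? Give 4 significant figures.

x = -0.001197 M

Q₀ = 0.1101 vs Keq = 0.006448 ⇒ Q>K, reverse
Step 1:
                  E         G         D         C
  I          0.1668     1.235    0.1711   0.01449
  C         0.02648  -0.01324  -0.01324  -0.01324
  E          0.1933     1.222    0.1579  0.001249
  solve Keq expr → x = -0.01324; check Q = 0.006448
Then change container volume by factor 1.5 (V_new/V_old).
Step 2:
                  E         G         D         C
  I          0.1289    0.8145    0.1052 8.3265e-04
  C       -7.9161e-04 3.9581e-04 3.9581e-04 3.9581e-04
  E          0.1281    0.8149    0.1056  0.001228
  solve Keq expr → x = 3.9581e-04; check Q = 0.006448
Then change container volume by factor 0.5 (V_new/V_old).
Step 3:
                  E         G         D         C
  I          0.2561      1.63    0.2113  0.002457
  C        0.002395 -0.001197 -0.001197 -0.001197
  E          0.2585     1.629    0.2101   0.00126
  solve Keq expr → x = -0.001197; check Q = 0.006448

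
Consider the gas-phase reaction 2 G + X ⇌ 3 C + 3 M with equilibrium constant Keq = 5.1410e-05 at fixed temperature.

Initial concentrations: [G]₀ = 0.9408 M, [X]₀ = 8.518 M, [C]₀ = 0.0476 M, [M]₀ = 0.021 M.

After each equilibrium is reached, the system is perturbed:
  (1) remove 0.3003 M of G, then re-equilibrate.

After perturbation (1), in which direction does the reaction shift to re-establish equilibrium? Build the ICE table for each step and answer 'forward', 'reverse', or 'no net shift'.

Q₀ = 1.3248e-10 vs Keq = 5.1410e-05 ⇒ Q<K, forward
Step 1:
                  G         X         C         M
  init       0.9408     8.518    0.0476     0.021
  Δ         -0.1472   -0.0736    0.2208    0.2208
  eq         0.7936     8.444    0.2684    0.2418
  solve Keq expr → x = 0.0736; check Q = 5.1410e-05
Then remove 0.3003 M of G.
Step 2:
                  G         X         C         M
  init       0.4933     8.444    0.2684    0.2418
  Δ         0.02264   0.01132  -0.03396  -0.03396
  eq         0.5159     8.456    0.2344    0.2078
  solve Keq expr → x = -0.01132; check Q = 5.1410e-05

Direction: reverse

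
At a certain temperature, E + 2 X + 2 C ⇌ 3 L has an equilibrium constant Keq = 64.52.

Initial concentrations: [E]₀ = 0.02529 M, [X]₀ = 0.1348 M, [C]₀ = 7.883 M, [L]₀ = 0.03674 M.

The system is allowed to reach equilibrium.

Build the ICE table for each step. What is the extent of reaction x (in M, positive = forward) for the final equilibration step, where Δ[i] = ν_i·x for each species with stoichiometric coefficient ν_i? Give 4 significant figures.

Q₀ = 0.001737 vs Keq = 64.52 ⇒ Q<K, forward
Step 1:
                  E         X         C         L
  I         0.02529    0.1348     7.883   0.03674
  C        -0.02524  -0.05048  -0.05048   0.07572
  E       5.0537e-05   0.08432     7.833    0.1125
  solve Keq expr → x = 0.02524; check Q = 64.52

x = 0.02524 M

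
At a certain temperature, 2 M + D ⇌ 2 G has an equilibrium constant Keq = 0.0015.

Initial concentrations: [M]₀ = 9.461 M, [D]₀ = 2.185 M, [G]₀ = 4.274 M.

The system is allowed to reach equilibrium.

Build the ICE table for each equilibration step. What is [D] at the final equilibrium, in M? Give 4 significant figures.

Q₀ = 0.0934 vs Keq = 0.0015 ⇒ Q>K, reverse
Step 1:
                   M          D          G
  init         9.461      2.185      4.274
  Δ            3.305      1.653     -3.305
  eq           12.77      3.838     0.9686
  solve Keq expr → x = -1.653; check Q = 0.0015

[D]_eq = 3.838 M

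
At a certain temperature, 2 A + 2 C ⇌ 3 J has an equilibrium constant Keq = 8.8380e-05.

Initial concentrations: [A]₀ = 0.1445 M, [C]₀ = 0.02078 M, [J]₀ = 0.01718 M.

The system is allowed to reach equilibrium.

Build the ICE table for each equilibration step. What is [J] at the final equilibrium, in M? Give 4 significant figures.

[J]_eq = 0.001279 M

Q₀ = 0.5624 vs Keq = 8.8380e-05 ⇒ Q>K, reverse
Step 1:
                   A          C          J
  I           0.1445    0.02078    0.01718
  C           0.0106     0.0106    -0.0159
  E           0.1551    0.03138   0.001279
  solve Keq expr → x = -0.0053; check Q = 8.8380e-05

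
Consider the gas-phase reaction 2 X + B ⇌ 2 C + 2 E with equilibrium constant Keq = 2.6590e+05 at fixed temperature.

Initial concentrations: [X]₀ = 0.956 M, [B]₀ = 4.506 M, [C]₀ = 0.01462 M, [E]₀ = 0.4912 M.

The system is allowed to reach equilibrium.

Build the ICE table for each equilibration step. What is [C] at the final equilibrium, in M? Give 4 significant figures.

Q₀ = 1.2523e-05 vs Keq = 2.6590e+05 ⇒ Q<K, forward
Step 1:
                  X         B         C         E
  init        0.956     4.506   0.01462    0.4912
  Δ         -0.9546   -0.4773    0.9546    0.9546
  eq       0.001354     4.029    0.9693     1.446
  solve Keq expr → x = 0.4773; check Q = 2.6590e+05

[C]_eq = 0.9693 M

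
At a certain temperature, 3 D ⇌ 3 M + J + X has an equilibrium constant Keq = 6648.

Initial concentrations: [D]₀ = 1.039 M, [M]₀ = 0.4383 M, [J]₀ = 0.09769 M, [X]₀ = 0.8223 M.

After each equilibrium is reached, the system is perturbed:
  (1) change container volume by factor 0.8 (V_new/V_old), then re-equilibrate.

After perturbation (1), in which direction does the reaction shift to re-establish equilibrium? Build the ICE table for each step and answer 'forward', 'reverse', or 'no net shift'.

Direction: reverse

Q₀ = 0.00603 vs Keq = 6648 ⇒ Q<K, forward
Step 1:
                  D         M         J         X
  Initial     1.039    0.4383   0.09769    0.8223
  Change    -0.9797    0.9797    0.3266    0.3266
  Equil     0.05935     1.418    0.4242     1.149
  solve Keq expr → x = 0.3266; check Q = 6648
Then change container volume by factor 0.8 (V_new/V_old).
Step 2:
                  D         M         J         X
  Initial   0.07418     1.772    0.5303     1.436
  Change    0.01109  -0.01109 -0.003696 -0.003696
  Equil     0.08527     1.761    0.5266     1.432
  solve Keq expr → x = -0.003696; check Q = 6648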